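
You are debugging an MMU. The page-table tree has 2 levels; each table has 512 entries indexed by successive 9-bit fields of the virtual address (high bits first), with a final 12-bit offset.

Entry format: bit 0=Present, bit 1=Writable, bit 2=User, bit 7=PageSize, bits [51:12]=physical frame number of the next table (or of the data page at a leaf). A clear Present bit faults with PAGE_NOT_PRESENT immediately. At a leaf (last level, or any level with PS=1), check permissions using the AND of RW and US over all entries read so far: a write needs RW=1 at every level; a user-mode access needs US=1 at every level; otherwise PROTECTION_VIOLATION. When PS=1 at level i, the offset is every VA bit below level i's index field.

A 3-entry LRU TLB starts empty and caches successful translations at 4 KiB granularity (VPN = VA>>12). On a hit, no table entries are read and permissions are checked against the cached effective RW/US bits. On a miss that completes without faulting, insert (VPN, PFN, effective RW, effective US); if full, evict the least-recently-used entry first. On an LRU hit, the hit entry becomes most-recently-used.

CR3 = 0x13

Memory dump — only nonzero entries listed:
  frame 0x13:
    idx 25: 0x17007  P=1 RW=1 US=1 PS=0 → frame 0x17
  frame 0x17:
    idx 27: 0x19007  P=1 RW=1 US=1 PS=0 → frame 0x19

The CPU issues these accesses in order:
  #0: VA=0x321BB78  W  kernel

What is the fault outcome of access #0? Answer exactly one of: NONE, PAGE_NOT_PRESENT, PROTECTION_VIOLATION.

Trace:
#0 VA=0x321BB78 (w,kernel):
  lvl0: tbl 0x13, slot 25 ⇒ 0x17007 (P1/RW1/US1/PS0)
  lvl1: tbl 0x17, slot 27 ⇒ 0x19007 (P1/RW1/US1/PS0)
  ✓ 0x19B78  — 2 lookups

Access #0 fault: NONE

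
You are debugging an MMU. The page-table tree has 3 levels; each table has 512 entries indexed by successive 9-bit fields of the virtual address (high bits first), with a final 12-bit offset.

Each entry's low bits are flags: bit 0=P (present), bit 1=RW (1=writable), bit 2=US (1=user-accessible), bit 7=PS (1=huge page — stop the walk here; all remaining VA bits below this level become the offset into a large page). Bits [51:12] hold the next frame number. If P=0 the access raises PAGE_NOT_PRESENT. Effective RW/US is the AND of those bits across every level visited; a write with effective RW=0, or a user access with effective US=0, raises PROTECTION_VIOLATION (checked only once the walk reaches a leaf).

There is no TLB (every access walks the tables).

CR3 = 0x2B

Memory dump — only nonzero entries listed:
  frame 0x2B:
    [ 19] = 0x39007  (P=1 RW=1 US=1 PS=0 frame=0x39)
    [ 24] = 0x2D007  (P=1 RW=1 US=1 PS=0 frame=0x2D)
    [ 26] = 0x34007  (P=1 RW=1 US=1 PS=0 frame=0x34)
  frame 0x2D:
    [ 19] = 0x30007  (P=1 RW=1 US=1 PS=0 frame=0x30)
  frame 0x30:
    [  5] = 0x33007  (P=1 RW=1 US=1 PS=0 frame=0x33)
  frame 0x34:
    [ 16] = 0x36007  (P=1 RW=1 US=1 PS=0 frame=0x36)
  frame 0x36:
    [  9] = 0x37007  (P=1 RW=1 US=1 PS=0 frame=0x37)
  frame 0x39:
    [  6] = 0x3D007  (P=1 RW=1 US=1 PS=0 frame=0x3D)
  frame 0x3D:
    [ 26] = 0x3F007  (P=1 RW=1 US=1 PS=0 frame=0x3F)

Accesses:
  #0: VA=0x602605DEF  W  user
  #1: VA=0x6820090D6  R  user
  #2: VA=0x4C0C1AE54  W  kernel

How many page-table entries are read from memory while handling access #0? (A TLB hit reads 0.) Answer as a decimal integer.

Trace:
#0 VA=0x602605DEF (w,user):
  [0] read 0x2B idx=24: raw=0x2D007 flags P=1 W=1 U=1 S=0
  [1] read 0x2D idx=19: raw=0x30007 flags P=1 W=1 U=1 S=0
  [2] read 0x30 idx=5: raw=0x33007 flags P=1 W=1 U=1 S=0
  ✓ 0x33DEF  — 3 lookups
#1 VA=0x6820090D6 (r,user):
  [0] read 0x2B idx=26: raw=0x34007 flags P=1 W=1 U=1 S=0
  [1] read 0x34 idx=16: raw=0x36007 flags P=1 W=1 U=1 S=0
  [2] read 0x36 idx=9: raw=0x37007 flags P=1 W=1 U=1 S=0
  ✓ 0x370D6  — 3 lookups
#2 VA=0x4C0C1AE54 (w,kernel):
  [0] read 0x2B idx=19: raw=0x39007 flags P=1 W=1 U=1 S=0
  [1] read 0x39 idx=6: raw=0x3D007 flags P=1 W=1 U=1 S=0
  [2] read 0x3D idx=26: raw=0x3F007 flags P=1 W=1 U=1 S=0
  ✓ 0x3FE54  — 3 lookups

Entries read for #0: 3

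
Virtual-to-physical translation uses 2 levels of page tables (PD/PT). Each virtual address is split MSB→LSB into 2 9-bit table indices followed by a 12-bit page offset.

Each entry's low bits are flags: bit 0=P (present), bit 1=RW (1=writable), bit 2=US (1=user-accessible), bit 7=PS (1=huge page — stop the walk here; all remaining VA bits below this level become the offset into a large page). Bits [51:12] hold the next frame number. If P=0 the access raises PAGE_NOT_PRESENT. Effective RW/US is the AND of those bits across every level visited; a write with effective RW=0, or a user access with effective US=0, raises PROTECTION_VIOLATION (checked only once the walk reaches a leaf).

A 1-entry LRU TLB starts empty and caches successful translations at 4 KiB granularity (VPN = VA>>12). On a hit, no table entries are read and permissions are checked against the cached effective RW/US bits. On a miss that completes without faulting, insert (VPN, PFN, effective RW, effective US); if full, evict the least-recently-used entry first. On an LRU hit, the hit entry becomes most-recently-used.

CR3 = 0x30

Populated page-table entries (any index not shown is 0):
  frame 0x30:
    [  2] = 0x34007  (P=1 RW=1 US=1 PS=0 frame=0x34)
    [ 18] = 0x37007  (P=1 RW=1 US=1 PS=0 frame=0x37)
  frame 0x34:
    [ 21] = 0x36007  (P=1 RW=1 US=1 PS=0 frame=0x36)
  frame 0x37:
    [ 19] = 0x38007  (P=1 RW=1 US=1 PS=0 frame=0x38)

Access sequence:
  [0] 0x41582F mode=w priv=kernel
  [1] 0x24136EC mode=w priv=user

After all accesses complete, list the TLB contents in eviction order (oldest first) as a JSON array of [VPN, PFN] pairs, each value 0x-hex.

Per-access translation:
#0 VA=0x41582F (w,kernel):
  [0] read 0x30 idx=2: raw=0x34007 flags P=1 W=1 U=1 S=0
  [1] read 0x34 idx=21: raw=0x36007 flags P=1 W=1 U=1 S=0
  → PA=0x3682F  (2 entries read)
#1 VA=0x24136EC (w,user):
  [0] read 0x30 idx=18: raw=0x37007 flags P=1 W=1 U=1 S=0
  [1] read 0x37 idx=19: raw=0x38007 flags P=1 W=1 U=1 S=0
  → PA=0x386EC  (2 entries read)

TLB: [["0x2413", "0x38"]]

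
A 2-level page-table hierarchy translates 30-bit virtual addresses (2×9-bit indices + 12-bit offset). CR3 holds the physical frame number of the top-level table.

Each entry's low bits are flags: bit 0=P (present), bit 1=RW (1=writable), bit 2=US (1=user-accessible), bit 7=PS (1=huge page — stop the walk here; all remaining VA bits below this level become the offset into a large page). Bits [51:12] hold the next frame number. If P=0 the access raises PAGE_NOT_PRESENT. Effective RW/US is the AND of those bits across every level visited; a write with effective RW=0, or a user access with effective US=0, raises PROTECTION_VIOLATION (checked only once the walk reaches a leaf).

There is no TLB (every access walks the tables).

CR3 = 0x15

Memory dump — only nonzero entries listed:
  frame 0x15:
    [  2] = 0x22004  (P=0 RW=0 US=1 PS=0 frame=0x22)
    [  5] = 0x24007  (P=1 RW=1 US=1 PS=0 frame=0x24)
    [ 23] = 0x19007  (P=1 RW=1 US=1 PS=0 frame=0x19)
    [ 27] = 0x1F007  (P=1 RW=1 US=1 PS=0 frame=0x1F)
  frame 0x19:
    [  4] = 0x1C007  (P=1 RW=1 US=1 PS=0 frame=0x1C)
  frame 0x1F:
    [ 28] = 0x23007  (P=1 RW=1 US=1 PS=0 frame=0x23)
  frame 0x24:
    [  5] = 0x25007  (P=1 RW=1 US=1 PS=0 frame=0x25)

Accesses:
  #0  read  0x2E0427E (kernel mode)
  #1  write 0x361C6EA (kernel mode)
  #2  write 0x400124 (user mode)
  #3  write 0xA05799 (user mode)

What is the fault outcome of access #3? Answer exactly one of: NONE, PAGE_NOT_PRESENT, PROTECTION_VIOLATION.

Walk each access:
#0 VA=0x2E0427E (r,kernel):
  L0 @0x15[23] → 0x19007  P=1,RW=1,US=1,PS=0
  L1 @0x19[4] → 0x1C007  P=1,RW=1,US=1,PS=0
  ✓ 0x1C27E  — 2 lookups
#1 VA=0x361C6EA (w,kernel):
  L0 @0x15[27] → 0x1F007  P=1,RW=1,US=1,PS=0
  L1 @0x1F[28] → 0x23007  P=1,RW=1,US=1,PS=0
  ✓ 0x236EA  — 2 lookups
#2 VA=0x400124 (w,user):
  L0 @0x15[2] → 0x22004  P=0,RW=0,US=1,PS=0
  ✗ PAGE_NOT_PRESENT  [1 reads]
#3 VA=0xA05799 (w,user):
  L0 @0x15[5] → 0x24007  P=1,RW=1,US=1,PS=0
  L1 @0x24[5] → 0x25007  P=1,RW=1,US=1,PS=0
  ✓ 0x25799  — 2 lookups

Access #3 fault: NONE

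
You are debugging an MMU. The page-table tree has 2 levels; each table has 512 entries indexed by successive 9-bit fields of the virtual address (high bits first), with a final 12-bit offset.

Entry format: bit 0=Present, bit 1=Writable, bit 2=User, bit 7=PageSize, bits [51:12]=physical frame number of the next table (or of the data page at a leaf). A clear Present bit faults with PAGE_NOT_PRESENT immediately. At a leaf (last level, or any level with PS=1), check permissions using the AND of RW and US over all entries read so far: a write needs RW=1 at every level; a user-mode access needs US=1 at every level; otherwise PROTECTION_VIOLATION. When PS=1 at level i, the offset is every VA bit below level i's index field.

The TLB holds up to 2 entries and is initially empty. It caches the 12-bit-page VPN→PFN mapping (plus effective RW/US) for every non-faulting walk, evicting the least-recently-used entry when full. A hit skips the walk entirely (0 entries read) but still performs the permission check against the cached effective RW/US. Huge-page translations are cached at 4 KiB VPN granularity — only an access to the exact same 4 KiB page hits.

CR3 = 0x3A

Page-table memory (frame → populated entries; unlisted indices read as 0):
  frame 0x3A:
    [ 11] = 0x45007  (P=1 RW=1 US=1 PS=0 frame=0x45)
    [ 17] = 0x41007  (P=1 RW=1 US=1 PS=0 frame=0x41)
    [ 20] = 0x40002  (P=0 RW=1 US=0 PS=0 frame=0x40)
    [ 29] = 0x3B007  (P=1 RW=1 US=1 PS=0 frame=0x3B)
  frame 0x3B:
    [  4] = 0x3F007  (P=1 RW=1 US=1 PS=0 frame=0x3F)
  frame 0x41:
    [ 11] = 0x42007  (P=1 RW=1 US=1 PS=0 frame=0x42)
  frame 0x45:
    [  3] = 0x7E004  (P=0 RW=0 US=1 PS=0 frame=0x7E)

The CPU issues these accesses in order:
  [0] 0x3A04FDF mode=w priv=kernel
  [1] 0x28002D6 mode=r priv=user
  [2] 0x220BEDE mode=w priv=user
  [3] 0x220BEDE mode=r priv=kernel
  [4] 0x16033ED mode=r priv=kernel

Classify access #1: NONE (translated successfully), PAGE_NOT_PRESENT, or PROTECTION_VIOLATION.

Trace:
#0 VA=0x3A04FDF (w,kernel):
  [0] read 0x3A idx=29: raw=0x3B007 flags P=1 W=1 U=1 S=0
  [1] read 0x3B idx=4: raw=0x3F007 flags P=1 W=1 U=1 S=0
  ⇒ phys 0x3FFDF  [2 reads]
#1 VA=0x28002D6 (r,user):
  [0] read 0x3A idx=20: raw=0x40002 flags P=0 W=1 U=0 S=0
  ⇒ fault: PAGE_NOT_PRESENT  — 1 lookups
#2 VA=0x220BEDE (w,user):
  [0] read 0x3A idx=17: raw=0x41007 flags P=1 W=1 U=1 S=0
  [1] read 0x41 idx=11: raw=0x42007 flags P=1 W=1 U=1 S=0
  ⇒ phys 0x42EDE  [2 reads]
#3 VA=0x220BEDE (r,kernel):
  TLB hit vpn=0x220B → PA=0x42EDE
#4 VA=0x16033ED (r,kernel):
  [0] read 0x3A idx=11: raw=0x45007 flags P=1 W=1 U=1 S=0
  [1] read 0x45 idx=3: raw=0x7E004 flags P=0 W=0 U=1 S=0
  ⇒ fault: PAGE_NOT_PRESENT  — 2 lookups

Access #1 fault: PAGE_NOT_PRESENT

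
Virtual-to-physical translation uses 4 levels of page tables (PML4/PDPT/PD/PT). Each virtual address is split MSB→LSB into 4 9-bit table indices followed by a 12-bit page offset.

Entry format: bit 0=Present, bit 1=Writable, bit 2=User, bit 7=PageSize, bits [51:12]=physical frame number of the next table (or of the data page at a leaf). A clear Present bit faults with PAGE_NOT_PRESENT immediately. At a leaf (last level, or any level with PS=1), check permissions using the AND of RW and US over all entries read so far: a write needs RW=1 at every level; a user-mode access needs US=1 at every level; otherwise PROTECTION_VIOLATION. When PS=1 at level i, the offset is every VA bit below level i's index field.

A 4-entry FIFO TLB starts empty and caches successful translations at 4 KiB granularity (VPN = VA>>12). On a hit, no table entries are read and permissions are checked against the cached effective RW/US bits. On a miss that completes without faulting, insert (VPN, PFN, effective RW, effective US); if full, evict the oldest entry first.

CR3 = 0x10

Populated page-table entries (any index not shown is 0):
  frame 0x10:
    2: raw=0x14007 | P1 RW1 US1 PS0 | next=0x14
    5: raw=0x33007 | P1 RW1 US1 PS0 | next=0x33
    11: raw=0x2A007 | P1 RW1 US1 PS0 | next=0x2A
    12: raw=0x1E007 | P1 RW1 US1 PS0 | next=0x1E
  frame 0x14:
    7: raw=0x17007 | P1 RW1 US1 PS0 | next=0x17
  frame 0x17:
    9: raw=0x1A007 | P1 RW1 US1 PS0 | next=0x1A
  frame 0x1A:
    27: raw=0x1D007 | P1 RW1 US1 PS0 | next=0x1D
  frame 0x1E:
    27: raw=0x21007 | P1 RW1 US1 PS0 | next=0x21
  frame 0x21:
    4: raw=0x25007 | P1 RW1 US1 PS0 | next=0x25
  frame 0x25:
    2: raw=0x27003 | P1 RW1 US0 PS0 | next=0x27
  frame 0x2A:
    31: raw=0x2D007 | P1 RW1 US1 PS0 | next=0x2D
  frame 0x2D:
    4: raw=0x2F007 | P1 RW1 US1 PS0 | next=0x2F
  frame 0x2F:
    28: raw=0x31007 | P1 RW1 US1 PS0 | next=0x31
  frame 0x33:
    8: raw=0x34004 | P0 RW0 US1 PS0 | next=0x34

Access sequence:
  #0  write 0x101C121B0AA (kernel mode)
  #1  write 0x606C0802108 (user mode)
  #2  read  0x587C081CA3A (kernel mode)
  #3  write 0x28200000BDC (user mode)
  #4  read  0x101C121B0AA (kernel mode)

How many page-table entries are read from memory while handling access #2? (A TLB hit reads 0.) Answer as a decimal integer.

Trace:
#0 VA=0x101C121B0AA (w,kernel):
  lvl0: tbl 0x10, slot 2 ⇒ 0x14007 (P1/RW1/US1/PS0)
  lvl1: tbl 0x14, slot 7 ⇒ 0x17007 (P1/RW1/US1/PS0)
  lvl2: tbl 0x17, slot 9 ⇒ 0x1A007 (P1/RW1/US1/PS0)
  lvl3: tbl 0x1A, slot 27 ⇒ 0x1D007 (P1/RW1/US1/PS0)
  ⇒ phys 0x1D0AA  [4 reads]
#1 VA=0x606C0802108 (w,user):
  lvl0: tbl 0x10, slot 12 ⇒ 0x1E007 (P1/RW1/US1/PS0)
  lvl1: tbl 0x1E, slot 27 ⇒ 0x21007 (P1/RW1/US1/PS0)
  lvl2: tbl 0x21, slot 4 ⇒ 0x25007 (P1/RW1/US1/PS0)
  lvl3: tbl 0x25, slot 2 ⇒ 0x27003 (P1/RW1/US0/PS0)
  ✗ PROTECTION_VIOLATION  [4 reads]
#2 VA=0x587C081CA3A (r,kernel):
  lvl0: tbl 0x10, slot 11 ⇒ 0x2A007 (P1/RW1/US1/PS0)
  lvl1: tbl 0x2A, slot 31 ⇒ 0x2D007 (P1/RW1/US1/PS0)
  lvl2: tbl 0x2D, slot 4 ⇒ 0x2F007 (P1/RW1/US1/PS0)
  lvl3: tbl 0x2F, slot 28 ⇒ 0x31007 (P1/RW1/US1/PS0)
  ⇒ phys 0x31A3A  [4 reads]
#3 VA=0x28200000BDC (w,user):
  lvl0: tbl 0x10, slot 5 ⇒ 0x33007 (P1/RW1/US1/PS0)
  lvl1: tbl 0x33, slot 8 ⇒ 0x34004 (P0/RW0/US1/PS0)
  ✗ PAGE_NOT_PRESENT  [2 reads]
#4 VA=0x101C121B0AA (r,kernel):
  TLB hit vpn=0x101C121B → PA=0x1D0AA

Entries read for #2: 4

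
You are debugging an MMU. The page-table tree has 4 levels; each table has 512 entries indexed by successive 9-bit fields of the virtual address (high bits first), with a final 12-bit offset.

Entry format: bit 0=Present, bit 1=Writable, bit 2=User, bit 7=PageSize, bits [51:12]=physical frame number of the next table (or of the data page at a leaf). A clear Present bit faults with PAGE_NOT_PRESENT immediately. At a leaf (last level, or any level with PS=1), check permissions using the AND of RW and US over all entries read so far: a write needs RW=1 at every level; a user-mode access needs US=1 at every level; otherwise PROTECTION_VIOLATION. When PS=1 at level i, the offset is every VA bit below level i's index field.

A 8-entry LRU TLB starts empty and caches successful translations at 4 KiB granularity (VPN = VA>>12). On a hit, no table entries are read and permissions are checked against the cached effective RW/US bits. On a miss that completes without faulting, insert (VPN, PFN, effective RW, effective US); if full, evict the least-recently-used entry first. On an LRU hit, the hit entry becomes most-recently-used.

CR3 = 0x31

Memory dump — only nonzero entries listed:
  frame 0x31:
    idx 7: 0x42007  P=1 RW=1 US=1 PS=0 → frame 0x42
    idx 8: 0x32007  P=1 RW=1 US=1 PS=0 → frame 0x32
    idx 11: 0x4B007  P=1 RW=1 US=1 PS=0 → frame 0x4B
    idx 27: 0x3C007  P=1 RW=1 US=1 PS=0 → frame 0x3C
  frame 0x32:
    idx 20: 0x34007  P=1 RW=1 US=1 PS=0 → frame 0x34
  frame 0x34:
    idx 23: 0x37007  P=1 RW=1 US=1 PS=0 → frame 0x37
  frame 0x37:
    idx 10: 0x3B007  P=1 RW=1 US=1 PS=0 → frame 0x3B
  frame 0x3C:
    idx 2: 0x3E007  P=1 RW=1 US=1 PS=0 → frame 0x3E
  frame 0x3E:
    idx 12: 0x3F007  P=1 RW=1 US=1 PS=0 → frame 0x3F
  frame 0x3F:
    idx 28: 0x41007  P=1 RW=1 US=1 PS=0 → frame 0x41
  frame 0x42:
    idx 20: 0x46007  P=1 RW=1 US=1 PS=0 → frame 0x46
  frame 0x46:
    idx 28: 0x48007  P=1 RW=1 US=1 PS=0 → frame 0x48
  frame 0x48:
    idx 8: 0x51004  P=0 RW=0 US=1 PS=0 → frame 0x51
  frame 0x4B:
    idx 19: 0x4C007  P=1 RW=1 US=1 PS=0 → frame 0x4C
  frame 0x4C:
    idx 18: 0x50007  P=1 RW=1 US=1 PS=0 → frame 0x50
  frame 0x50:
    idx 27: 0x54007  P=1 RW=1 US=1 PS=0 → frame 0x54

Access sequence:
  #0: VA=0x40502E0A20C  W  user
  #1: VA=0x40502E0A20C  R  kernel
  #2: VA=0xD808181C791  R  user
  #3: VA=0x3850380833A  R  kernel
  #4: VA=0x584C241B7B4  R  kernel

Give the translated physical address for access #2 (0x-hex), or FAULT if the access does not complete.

Walk each access:
#0 VA=0x40502E0A20C (w,user):
  L0 @0x31[8] → 0x32007  P=1,RW=1,US=1,PS=0
  L1 @0x32[20] → 0x34007  P=1,RW=1,US=1,PS=0
  L2 @0x34[23] → 0x37007  P=1,RW=1,US=1,PS=0
  L3 @0x37[10] → 0x3B007  P=1,RW=1,US=1,PS=0
  → PA=0x3B20C  (4 entries read)
#1 VA=0x40502E0A20C (r,kernel):
  TLB hit vpn=0x40502E0A → PA=0x3B20C
#2 VA=0xD808181C791 (r,user):
  L0 @0x31[27] → 0x3C007  P=1,RW=1,US=1,PS=0
  L1 @0x3C[2] → 0x3E007  P=1,RW=1,US=1,PS=0
  L2 @0x3E[12] → 0x3F007  P=1,RW=1,US=1,PS=0
  L3 @0x3F[28] → 0x41007  P=1,RW=1,US=1,PS=0
  → PA=0x41791  (4 entries read)
#3 VA=0x3850380833A (r,kernel):
  L0 @0x31[7] → 0x42007  P=1,RW=1,US=1,PS=0
  L1 @0x42[20] → 0x46007  P=1,RW=1,US=1,PS=0
  L2 @0x46[28] → 0x48007  P=1,RW=1,US=1,PS=0
  L3 @0x48[8] → 0x51004  P=0,RW=0,US=1,PS=0
  ⇒ fault: PAGE_NOT_PRESENT  — 4 lookups
#4 VA=0x584C241B7B4 (r,kernel):
  L0 @0x31[11] → 0x4B007  P=1,RW=1,US=1,PS=0
  L1 @0x4B[19] → 0x4C007  P=1,RW=1,US=1,PS=0
  L2 @0x4C[18] → 0x50007  P=1,RW=1,US=1,PS=0
  L3 @0x50[27] → 0x54007  P=1,RW=1,US=1,PS=0
  → PA=0x547B4  (4 entries read)

Access #2 PA: 0x41791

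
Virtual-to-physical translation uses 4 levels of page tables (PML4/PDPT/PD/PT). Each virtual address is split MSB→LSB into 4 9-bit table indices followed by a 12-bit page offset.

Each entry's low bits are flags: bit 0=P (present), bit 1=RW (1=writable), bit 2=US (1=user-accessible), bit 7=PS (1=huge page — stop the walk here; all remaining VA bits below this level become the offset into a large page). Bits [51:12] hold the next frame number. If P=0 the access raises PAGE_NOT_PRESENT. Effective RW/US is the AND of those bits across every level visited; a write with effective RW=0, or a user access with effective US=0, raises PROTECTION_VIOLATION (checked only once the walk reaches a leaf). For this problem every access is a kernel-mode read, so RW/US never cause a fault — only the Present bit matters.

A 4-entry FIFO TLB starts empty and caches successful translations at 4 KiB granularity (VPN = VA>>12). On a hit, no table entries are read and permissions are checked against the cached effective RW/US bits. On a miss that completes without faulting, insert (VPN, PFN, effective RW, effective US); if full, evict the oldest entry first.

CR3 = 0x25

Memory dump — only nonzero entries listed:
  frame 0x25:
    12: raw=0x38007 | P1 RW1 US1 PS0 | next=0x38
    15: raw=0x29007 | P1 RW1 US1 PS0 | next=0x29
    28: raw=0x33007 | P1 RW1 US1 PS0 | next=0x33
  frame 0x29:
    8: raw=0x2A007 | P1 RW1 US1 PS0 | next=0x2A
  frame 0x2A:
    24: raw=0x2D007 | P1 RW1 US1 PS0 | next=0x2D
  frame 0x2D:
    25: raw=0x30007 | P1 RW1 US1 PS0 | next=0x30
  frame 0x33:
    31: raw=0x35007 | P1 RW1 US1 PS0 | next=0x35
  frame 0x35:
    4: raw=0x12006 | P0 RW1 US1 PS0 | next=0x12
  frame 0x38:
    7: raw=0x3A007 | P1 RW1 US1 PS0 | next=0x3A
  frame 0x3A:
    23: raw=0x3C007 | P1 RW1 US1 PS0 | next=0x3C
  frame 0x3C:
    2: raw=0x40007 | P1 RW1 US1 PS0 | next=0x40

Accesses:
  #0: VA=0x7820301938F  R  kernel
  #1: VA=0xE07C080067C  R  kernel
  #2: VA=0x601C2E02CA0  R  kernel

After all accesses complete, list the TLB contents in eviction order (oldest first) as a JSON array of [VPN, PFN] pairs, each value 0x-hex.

Walk each access:
#0 VA=0x7820301938F (r,kernel):
  L0 @0x25[15] → 0x29007  P=1,RW=1,US=1,PS=0
  L1 @0x29[8] → 0x2A007  P=1,RW=1,US=1,PS=0
  L2 @0x2A[24] → 0x2D007  P=1,RW=1,US=1,PS=0
  L3 @0x2D[25] → 0x30007  P=1,RW=1,US=1,PS=0
  ✓ 0x3038F  — 4 lookups
#1 VA=0xE07C080067C (r,kernel):
  L0 @0x25[28] → 0x33007  P=1,RW=1,US=1,PS=0
  L1 @0x33[31] → 0x35007  P=1,RW=1,US=1,PS=0
  L2 @0x35[4] → 0x12006  P=0,RW=1,US=1,PS=0
  ✗ PAGE_NOT_PRESENT  [3 reads]
#2 VA=0x601C2E02CA0 (r,kernel):
  L0 @0x25[12] → 0x38007  P=1,RW=1,US=1,PS=0
  L1 @0x38[7] → 0x3A007  P=1,RW=1,US=1,PS=0
  L2 @0x3A[23] → 0x3C007  P=1,RW=1,US=1,PS=0
  L3 @0x3C[2] → 0x40007  P=1,RW=1,US=1,PS=0
  ✓ 0x40CA0  — 4 lookups

TLB: [["0x78203019", "0x30"], ["0x601C2E02", "0x40"]]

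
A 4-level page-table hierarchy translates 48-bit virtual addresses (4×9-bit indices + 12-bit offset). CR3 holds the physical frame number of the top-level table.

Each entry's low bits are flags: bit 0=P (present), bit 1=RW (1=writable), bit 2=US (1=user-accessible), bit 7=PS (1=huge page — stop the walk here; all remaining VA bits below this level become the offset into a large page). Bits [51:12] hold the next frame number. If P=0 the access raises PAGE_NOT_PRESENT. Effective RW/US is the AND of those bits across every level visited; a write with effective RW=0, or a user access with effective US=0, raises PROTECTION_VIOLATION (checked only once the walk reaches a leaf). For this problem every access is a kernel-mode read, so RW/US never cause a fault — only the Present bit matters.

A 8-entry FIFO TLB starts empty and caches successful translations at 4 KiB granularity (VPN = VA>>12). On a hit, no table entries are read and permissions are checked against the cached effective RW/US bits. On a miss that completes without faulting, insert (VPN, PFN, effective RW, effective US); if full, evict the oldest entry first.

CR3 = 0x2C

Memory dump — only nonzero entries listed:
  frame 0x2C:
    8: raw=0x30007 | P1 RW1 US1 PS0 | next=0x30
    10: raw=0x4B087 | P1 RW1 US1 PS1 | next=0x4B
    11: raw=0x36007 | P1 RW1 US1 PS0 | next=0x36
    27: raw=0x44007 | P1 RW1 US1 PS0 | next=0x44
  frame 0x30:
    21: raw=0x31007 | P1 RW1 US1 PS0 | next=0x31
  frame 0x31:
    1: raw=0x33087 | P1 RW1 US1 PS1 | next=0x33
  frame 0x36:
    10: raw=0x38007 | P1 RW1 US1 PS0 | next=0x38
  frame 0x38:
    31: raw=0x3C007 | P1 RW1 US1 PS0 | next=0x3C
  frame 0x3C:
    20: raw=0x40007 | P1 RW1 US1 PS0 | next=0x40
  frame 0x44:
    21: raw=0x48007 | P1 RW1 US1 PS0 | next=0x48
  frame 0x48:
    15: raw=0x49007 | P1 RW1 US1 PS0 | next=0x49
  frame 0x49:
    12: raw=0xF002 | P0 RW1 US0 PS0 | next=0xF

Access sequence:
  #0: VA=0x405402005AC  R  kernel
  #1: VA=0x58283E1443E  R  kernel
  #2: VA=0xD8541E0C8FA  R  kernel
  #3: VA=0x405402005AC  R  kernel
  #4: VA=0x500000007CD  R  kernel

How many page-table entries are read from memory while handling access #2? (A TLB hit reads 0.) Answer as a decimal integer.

Trace:
#0 VA=0x405402005AC (r,kernel):
  [0] read 0x2C idx=8: raw=0x30007 flags P=1 W=1 U=1 S=0
  [1] read 0x30 idx=21: raw=0x31007 flags P=1 W=1 U=1 S=0
  [2] read 0x31 idx=1: raw=0x33087 flags P=1 W=1 U=1 S=1
  ✓ 0x335AC (huge @L2)  — 3 lookups
#1 VA=0x58283E1443E (r,kernel):
  [0] read 0x2C idx=11: raw=0x36007 flags P=1 W=1 U=1 S=0
  [1] read 0x36 idx=10: raw=0x38007 flags P=1 W=1 U=1 S=0
  [2] read 0x38 idx=31: raw=0x3C007 flags P=1 W=1 U=1 S=0
  [3] read 0x3C idx=20: raw=0x40007 flags P=1 W=1 U=1 S=0
  ✓ 0x4043E  — 4 lookups
#2 VA=0xD8541E0C8FA (r,kernel):
  [0] read 0x2C idx=27: raw=0x44007 flags P=1 W=1 U=1 S=0
  [1] read 0x44 idx=21: raw=0x48007 flags P=1 W=1 U=1 S=0
  [2] read 0x48 idx=15: raw=0x49007 flags P=1 W=1 U=1 S=0
  [3] read 0x49 idx=12: raw=0xF002 flags P=0 W=1 U=0 S=0
  ✗ PAGE_NOT_PRESENT  [4 reads]
#3 VA=0x405402005AC (r,kernel):
  TLB hit vpn=0x40540200 → PA=0x335AC
#4 VA=0x500000007CD (r,kernel):
  [0] read 0x2C idx=10: raw=0x4B087 flags P=1 W=1 U=1 S=1
  ✓ 0x4B7CD (huge @L0)  — 1 lookups

Entries read for #2: 4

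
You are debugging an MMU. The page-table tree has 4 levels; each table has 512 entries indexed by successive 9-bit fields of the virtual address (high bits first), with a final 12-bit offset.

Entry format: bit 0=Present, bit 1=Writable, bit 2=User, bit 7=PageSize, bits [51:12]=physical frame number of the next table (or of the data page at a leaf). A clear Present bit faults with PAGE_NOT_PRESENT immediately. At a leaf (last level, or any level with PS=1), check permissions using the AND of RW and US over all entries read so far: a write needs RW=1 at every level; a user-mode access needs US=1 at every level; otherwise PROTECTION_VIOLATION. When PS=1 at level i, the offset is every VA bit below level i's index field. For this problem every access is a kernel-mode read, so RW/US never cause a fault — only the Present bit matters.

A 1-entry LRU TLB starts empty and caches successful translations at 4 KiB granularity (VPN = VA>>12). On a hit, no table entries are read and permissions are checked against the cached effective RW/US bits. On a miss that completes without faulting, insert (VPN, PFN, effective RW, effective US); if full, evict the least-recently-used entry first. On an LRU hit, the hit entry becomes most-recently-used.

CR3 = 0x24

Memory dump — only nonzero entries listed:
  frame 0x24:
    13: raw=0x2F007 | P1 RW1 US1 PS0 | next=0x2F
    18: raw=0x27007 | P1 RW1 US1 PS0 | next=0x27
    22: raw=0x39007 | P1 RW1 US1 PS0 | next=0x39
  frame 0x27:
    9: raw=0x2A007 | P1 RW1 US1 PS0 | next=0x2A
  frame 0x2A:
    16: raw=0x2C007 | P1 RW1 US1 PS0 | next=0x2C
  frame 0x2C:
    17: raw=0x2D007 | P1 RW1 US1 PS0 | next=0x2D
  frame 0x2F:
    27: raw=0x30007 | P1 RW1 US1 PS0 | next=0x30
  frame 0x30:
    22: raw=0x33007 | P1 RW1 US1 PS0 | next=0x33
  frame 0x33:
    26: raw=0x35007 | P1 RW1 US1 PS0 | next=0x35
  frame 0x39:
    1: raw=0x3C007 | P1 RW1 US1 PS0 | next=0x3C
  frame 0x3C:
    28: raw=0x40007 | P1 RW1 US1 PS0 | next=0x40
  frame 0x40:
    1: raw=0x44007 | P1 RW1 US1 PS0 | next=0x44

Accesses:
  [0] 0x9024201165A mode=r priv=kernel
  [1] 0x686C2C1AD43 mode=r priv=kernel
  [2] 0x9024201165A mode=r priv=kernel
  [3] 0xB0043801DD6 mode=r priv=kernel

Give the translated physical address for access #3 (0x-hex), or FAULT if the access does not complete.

Per-access translation:
#0 VA=0x9024201165A (r,kernel):
  L0: frame=0x24 idx=18 entry=0x27007 [P=1 RW=1 US=1 PS=0]
  L1: frame=0x27 idx=9 entry=0x2A007 [P=1 RW=1 US=1 PS=0]
  L2: frame=0x2A idx=16 entry=0x2C007 [P=1 RW=1 US=1 PS=0]
  L3: frame=0x2C idx=17 entry=0x2D007 [P=1 RW=1 US=1 PS=0]
  → PA=0x2D65A  (4 entries read)
#1 VA=0x686C2C1AD43 (r,kernel):
  L0: frame=0x24 idx=13 entry=0x2F007 [P=1 RW=1 US=1 PS=0]
  L1: frame=0x2F idx=27 entry=0x30007 [P=1 RW=1 US=1 PS=0]
  L2: frame=0x30 idx=22 entry=0x33007 [P=1 RW=1 US=1 PS=0]
  L3: frame=0x33 idx=26 entry=0x35007 [P=1 RW=1 US=1 PS=0]
  → PA=0x35D43  (4 entries read)
#2 VA=0x9024201165A (r,kernel):
  L0: frame=0x24 idx=18 entry=0x27007 [P=1 RW=1 US=1 PS=0]
  L1: frame=0x27 idx=9 entry=0x2A007 [P=1 RW=1 US=1 PS=0]
  L2: frame=0x2A idx=16 entry=0x2C007 [P=1 RW=1 US=1 PS=0]
  L3: frame=0x2C idx=17 entry=0x2D007 [P=1 RW=1 US=1 PS=0]
  → PA=0x2D65A  (4 entries read)
#3 VA=0xB0043801DD6 (r,kernel):
  L0: frame=0x24 idx=22 entry=0x39007 [P=1 RW=1 US=1 PS=0]
  L1: frame=0x39 idx=1 entry=0x3C007 [P=1 RW=1 US=1 PS=0]
  L2: frame=0x3C idx=28 entry=0x40007 [P=1 RW=1 US=1 PS=0]
  L3: frame=0x40 idx=1 entry=0x44007 [P=1 RW=1 US=1 PS=0]
  → PA=0x44DD6  (4 entries read)

Access #3 PA: 0x44DD6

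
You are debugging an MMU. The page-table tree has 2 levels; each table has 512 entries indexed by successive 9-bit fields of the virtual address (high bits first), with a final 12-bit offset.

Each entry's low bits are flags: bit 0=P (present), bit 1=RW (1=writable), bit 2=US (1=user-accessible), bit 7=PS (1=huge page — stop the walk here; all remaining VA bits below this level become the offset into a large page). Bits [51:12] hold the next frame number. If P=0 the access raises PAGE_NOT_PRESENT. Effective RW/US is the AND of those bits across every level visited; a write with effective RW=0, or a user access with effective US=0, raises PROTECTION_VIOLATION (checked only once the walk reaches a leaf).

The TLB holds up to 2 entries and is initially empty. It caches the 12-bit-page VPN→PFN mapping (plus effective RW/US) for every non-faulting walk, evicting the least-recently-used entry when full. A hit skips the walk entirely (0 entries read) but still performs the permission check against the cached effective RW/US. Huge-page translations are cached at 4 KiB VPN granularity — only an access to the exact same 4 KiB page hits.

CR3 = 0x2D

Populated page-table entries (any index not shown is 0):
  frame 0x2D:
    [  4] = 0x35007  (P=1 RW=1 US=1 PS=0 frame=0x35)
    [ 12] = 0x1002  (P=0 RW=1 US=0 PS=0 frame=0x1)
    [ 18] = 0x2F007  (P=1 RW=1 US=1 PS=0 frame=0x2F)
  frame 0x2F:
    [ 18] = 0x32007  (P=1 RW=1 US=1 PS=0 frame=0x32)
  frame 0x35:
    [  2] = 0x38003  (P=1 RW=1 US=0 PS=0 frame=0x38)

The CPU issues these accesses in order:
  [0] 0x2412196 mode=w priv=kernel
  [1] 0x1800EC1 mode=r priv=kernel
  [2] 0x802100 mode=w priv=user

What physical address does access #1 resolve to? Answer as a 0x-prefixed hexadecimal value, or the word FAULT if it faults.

Trace:
#0 VA=0x2412196 (w,kernel):
  [0] read 0x2D idx=18: raw=0x2F007 flags P=1 W=1 U=1 S=0
  [1] read 0x2F idx=18: raw=0x32007 flags P=1 W=1 U=1 S=0
  ⇒ phys 0x32196  [2 reads]
#1 VA=0x1800EC1 (r,kernel):
  [0] read 0x2D idx=12: raw=0x1002 flags P=0 W=1 U=0 S=0
  → PAGE_NOT_PRESENT  (1 entries read)
#2 VA=0x802100 (w,user):
  [0] read 0x2D idx=4: raw=0x35007 flags P=1 W=1 U=1 S=0
  [1] read 0x35 idx=2: raw=0x38003 flags P=1 W=1 U=0 S=0
  → PROTECTION_VIOLATION  (2 entries read)

Access #1 PA: FAULT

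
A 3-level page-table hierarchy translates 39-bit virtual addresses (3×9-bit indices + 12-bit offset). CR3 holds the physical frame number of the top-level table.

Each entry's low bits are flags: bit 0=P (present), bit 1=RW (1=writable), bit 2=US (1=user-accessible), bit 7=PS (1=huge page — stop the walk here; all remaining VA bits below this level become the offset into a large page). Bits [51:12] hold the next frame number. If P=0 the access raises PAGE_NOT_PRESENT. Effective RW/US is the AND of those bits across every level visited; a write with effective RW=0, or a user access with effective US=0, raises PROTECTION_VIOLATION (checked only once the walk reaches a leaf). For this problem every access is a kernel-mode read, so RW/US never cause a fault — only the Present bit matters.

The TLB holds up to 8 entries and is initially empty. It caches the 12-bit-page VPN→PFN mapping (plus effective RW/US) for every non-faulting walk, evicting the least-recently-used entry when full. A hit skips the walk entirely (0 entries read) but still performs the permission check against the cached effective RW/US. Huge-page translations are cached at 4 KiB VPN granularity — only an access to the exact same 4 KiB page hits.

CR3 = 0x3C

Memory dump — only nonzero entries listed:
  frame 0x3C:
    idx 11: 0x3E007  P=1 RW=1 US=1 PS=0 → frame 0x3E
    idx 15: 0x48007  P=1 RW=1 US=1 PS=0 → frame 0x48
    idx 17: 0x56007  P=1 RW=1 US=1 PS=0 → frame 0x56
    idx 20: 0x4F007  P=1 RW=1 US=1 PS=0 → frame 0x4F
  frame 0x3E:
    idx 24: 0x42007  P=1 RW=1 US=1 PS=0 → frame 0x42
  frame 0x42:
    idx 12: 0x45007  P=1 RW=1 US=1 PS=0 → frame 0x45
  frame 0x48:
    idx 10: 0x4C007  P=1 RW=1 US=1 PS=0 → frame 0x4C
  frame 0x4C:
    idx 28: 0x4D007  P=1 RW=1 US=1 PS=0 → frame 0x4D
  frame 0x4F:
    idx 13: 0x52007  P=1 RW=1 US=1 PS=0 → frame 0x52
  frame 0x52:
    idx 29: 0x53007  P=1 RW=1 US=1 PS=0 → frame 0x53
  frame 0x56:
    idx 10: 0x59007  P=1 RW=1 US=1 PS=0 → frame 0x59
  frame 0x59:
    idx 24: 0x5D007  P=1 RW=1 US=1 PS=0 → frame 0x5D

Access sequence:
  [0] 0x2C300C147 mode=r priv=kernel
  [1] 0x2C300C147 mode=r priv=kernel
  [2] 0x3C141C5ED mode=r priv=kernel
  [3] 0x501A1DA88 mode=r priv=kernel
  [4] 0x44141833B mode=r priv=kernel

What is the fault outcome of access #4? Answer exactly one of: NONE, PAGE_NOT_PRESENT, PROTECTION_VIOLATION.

Per-access translation:
#0 VA=0x2C300C147 (r,kernel):
  L0: frame=0x3C idx=11 entry=0x3E007 [P=1 RW=1 US=1 PS=0]
  L1: frame=0x3E idx=24 entry=0x42007 [P=1 RW=1 US=1 PS=0]
  L2: frame=0x42 idx=12 entry=0x45007 [P=1 RW=1 US=1 PS=0]
  ✓ 0x45147  — 3 lookups
#1 VA=0x2C300C147 (r,kernel):
  TLB hit vpn=0x2C300C → PA=0x45147
#2 VA=0x3C141C5ED (r,kernel):
  L0: frame=0x3C idx=15 entry=0x48007 [P=1 RW=1 US=1 PS=0]
  L1: frame=0x48 idx=10 entry=0x4C007 [P=1 RW=1 US=1 PS=0]
  L2: frame=0x4C idx=28 entry=0x4D007 [P=1 RW=1 US=1 PS=0]
  ✓ 0x4D5ED  — 3 lookups
#3 VA=0x501A1DA88 (r,kernel):
  L0: frame=0x3C idx=20 entry=0x4F007 [P=1 RW=1 US=1 PS=0]
  L1: frame=0x4F idx=13 entry=0x52007 [P=1 RW=1 US=1 PS=0]
  L2: frame=0x52 idx=29 entry=0x53007 [P=1 RW=1 US=1 PS=0]
  ✓ 0x53A88  — 3 lookups
#4 VA=0x44141833B (r,kernel):
  L0: frame=0x3C idx=17 entry=0x56007 [P=1 RW=1 US=1 PS=0]
  L1: frame=0x56 idx=10 entry=0x59007 [P=1 RW=1 US=1 PS=0]
  L2: frame=0x59 idx=24 entry=0x5D007 [P=1 RW=1 US=1 PS=0]
  ✓ 0x5D33B  — 3 lookups

Access #4 fault: NONE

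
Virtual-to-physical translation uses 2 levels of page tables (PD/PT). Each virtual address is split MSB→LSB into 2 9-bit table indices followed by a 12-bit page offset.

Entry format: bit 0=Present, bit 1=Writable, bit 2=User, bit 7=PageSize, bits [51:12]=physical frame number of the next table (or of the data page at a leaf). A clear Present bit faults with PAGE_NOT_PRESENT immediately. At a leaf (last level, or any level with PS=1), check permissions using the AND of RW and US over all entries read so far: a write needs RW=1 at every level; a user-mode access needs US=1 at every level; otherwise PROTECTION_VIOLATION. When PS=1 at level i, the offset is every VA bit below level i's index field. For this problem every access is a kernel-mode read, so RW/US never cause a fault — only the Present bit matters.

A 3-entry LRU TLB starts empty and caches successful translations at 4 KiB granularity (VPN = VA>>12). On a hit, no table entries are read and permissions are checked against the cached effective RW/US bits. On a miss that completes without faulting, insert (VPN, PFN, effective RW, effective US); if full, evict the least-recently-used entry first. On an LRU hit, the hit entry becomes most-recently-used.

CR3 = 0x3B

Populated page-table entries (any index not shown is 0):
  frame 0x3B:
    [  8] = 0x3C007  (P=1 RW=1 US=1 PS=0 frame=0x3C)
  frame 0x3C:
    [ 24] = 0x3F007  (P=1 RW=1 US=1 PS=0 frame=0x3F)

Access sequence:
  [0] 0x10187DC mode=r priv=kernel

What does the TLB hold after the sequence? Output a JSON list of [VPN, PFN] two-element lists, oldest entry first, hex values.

Walk each access:
#0 VA=0x10187DC (r,kernel):
  [0] read 0x3B idx=8: raw=0x3C007 flags P=1 W=1 U=1 S=0
  [1] read 0x3C idx=24: raw=0x3F007 flags P=1 W=1 U=1 S=0
  ✓ 0x3F7DC  — 2 lookups

TLB: [["0x1018", "0x3F"]]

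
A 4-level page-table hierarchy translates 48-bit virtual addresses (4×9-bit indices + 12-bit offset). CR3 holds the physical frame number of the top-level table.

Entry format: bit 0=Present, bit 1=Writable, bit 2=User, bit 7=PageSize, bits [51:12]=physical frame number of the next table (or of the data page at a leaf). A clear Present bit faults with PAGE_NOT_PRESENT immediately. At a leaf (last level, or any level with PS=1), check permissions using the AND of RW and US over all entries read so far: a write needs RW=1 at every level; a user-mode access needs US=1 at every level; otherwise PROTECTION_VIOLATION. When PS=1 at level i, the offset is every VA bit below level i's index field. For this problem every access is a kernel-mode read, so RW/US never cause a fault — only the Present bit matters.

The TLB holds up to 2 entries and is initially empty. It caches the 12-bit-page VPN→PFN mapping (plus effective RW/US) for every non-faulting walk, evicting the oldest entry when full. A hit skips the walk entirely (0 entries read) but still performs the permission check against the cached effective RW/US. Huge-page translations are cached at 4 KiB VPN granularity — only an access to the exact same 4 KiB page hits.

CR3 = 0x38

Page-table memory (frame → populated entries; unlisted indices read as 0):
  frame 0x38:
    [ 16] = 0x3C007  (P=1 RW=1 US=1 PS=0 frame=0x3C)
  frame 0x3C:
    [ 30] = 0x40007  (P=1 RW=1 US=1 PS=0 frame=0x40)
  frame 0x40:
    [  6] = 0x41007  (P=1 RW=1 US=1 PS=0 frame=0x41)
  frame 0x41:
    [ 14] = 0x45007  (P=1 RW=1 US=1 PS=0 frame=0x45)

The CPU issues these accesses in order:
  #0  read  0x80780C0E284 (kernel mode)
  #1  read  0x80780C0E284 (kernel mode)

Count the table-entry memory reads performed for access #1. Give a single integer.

Walk each access:
#0 VA=0x80780C0E284 (r,kernel):
  L0 @0x38[16] → 0x3C007  P=1,RW=1,US=1,PS=0
  L1 @0x3C[30] → 0x40007  P=1,RW=1,US=1,PS=0
  L2 @0x40[6] → 0x41007  P=1,RW=1,US=1,PS=0
  L3 @0x41[14] → 0x45007  P=1,RW=1,US=1,PS=0
  ⇒ phys 0x45284  [4 reads]
#1 VA=0x80780C0E284 (r,kernel):
  TLB hit vpn=0x80780C0E → PA=0x45284

Entries read for #1: 0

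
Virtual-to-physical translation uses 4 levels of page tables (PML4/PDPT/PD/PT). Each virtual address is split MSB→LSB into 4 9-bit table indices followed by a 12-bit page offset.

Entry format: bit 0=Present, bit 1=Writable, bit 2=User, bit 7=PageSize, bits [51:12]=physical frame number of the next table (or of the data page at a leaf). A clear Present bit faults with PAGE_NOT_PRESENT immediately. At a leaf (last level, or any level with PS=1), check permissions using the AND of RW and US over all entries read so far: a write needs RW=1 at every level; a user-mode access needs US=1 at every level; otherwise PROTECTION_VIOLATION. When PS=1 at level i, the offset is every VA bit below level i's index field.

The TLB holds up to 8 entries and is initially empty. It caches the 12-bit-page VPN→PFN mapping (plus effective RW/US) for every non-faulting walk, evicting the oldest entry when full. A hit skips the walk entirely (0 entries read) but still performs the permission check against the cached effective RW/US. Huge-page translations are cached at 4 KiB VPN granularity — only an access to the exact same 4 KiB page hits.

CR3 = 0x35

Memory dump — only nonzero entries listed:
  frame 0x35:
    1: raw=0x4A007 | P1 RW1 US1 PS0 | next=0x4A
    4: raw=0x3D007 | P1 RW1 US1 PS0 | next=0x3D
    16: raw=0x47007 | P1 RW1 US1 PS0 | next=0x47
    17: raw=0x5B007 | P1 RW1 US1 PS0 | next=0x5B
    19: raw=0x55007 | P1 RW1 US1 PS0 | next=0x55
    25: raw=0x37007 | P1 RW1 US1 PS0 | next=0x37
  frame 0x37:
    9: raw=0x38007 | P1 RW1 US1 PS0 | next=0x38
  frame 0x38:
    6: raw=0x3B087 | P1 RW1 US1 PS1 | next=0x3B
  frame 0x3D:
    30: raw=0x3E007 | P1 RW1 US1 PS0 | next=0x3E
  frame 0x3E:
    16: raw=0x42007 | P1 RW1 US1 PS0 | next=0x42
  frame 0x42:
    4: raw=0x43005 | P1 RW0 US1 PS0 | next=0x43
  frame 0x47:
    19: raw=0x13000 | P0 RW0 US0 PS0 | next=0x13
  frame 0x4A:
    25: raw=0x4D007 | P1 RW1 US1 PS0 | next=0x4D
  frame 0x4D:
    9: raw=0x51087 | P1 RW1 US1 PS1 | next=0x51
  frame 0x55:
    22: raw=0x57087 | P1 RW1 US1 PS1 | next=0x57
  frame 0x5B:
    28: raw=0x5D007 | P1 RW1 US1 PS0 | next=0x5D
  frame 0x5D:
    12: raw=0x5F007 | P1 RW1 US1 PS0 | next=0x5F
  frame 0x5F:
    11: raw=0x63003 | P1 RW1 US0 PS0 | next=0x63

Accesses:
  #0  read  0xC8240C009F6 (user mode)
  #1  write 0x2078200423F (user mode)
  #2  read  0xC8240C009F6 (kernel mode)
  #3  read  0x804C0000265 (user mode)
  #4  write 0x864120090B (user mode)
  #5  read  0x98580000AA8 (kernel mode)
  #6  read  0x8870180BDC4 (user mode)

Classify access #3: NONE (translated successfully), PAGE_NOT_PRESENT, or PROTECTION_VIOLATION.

Per-access translation:
#0 VA=0xC8240C009F6 (r,user):
  [0] read 0x35 idx=25: raw=0x37007 flags P=1 W=1 U=1 S=0
  [1] read 0x37 idx=9: raw=0x38007 flags P=1 W=1 U=1 S=0
  [2] read 0x38 idx=6: raw=0x3B087 flags P=1 W=1 U=1 S=1
  ⇒ phys 0x3B9F6 (huge @L2)  [3 reads]
#1 VA=0x2078200423F (w,user):
  [0] read 0x35 idx=4: raw=0x3D007 flags P=1 W=1 U=1 S=0
  [1] read 0x3D idx=30: raw=0x3E007 flags P=1 W=1 U=1 S=0
  [2] read 0x3E idx=16: raw=0x42007 flags P=1 W=1 U=1 S=0
  [3] read 0x42 idx=4: raw=0x43005 flags P=1 W=0 U=1 S=0
  → PROTECTION_VIOLATION  (4 entries read)
#2 VA=0xC8240C009F6 (r,kernel):
  TLB hit vpn=0xC8240C00 → PA=0x3B9F6
#3 VA=0x804C0000265 (r,user):
  [0] read 0x35 idx=16: raw=0x47007 flags P=1 W=1 U=1 S=0
  [1] read 0x47 idx=19: raw=0x13000 flags P=0 W=0 U=0 S=0
  → PAGE_NOT_PRESENT  (2 entries read)
#4 VA=0x864120090B (w,user):
  [0] read 0x35 idx=1: raw=0x4A007 flags P=1 W=1 U=1 S=0
  [1] read 0x4A idx=25: raw=0x4D007 flags P=1 W=1 U=1 S=0
  [2] read 0x4D idx=9: raw=0x51087 flags P=1 W=1 U=1 S=1
  ⇒ phys 0x5190B (huge @L2)  [3 reads]
#5 VA=0x98580000AA8 (r,kernel):
  [0] read 0x35 idx=19: raw=0x55007 flags P=1 W=1 U=1 S=0
  [1] read 0x55 idx=22: raw=0x57087 flags P=1 W=1 U=1 S=1
  ⇒ phys 0x57AA8 (huge @L1)  [2 reads]
#6 VA=0x8870180BDC4 (r,user):
  [0] read 0x35 idx=17: raw=0x5B007 flags P=1 W=1 U=1 S=0
  [1] read 0x5B idx=28: raw=0x5D007 flags P=1 W=1 U=1 S=0
  [2] read 0x5D idx=12: raw=0x5F007 flags P=1 W=1 U=1 S=0
  [3] read 0x5F idx=11: raw=0x63003 flags P=1 W=1 U=0 S=0
  → PROTECTION_VIOLATION  (4 entries read)

Access #3 fault: PAGE_NOT_PRESENT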